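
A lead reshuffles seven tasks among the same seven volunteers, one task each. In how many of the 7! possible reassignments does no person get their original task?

!7 = 7! · Σ_{k=0}^{7} (-1)^k/k!
= 7! - 7!/1! + 7!/2! - 7!/3! + 7!/4! - 7!/5! + 7!/6! - 7!/7!
= 5040 - 5040 + 2520 - 840 + 210 - 42 + 7 - 1
= 1854

1854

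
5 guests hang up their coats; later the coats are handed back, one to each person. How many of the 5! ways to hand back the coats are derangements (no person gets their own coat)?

44

By inclusion-exclusion, !5 = Σ (-1)^k · 5!/k! for k=0..5
= 5! - 5!/1! + 5!/2! - 5!/3! + 5!/4! - 5!/5!
= 120 - 120 + 60 - 20 + 5 - 1
= 44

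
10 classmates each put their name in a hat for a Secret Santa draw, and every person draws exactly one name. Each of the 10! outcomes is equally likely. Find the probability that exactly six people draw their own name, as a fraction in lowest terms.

Favorable outcomes: C(10,6)·!4 = 210·9 = 1890.
Total outcomes: 10! = 3628800.
Probability = 1890/3628800 = 1/1920.

1/1920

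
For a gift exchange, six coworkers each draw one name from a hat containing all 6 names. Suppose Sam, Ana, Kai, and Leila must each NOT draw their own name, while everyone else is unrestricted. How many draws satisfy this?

362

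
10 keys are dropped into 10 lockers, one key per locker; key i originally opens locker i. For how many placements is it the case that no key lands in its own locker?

1334961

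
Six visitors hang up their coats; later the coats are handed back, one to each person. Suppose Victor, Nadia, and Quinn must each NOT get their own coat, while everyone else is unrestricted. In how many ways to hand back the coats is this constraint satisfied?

426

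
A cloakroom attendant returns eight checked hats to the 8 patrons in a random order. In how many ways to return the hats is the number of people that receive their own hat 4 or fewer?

40179

Sum C(8,i)·!(8-i) for i = 0..4:
  i=0: C(8,0)·!8 = 1·14833 = 14833
  i=1: C(8,1)·!7 = 8·1854 = 14832
  i=2: C(8,2)·!6 = 28·265 = 7420
  i=3: C(8,3)·!5 = 56·44 = 2464
  i=4: C(8,4)·!4 = 70·9 = 630
Total = 40179.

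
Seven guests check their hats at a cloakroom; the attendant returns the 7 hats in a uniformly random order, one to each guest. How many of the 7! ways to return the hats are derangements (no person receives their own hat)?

1854

!7 = 7! · Σ_{k=0}^{7} (-1)^k/k!
= 7! - 7!/1! + 7!/2! - 7!/3! + 7!/4! - 7!/5! + 7!/6! - 7!/7!
= 5040 - 5040 + 2520 - 840 + 210 - 42 + 7 - 1
= 1854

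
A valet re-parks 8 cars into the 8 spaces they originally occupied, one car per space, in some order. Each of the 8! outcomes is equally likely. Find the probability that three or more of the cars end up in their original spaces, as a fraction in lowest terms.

647/8064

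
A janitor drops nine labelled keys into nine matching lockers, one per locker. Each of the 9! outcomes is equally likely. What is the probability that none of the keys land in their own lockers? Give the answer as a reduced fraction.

16687/45360

Favorable outcomes: !9 = 133496.
Total outcomes: 9! = 362880.
Probability = 133496/362880 = 16687/45360.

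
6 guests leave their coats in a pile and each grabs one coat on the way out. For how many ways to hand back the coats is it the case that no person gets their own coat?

265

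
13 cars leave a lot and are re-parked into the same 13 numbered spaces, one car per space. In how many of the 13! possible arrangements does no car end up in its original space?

Recurrence: !13 = 13·!12 + (-1)^13.
!13 = 13·176214841 - 1 = 2290792932

2290792932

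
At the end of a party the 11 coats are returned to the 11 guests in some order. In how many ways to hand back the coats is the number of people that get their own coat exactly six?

20328

Pick the 6 fixed positions: C(11,6) = 462 ways.
The remaining 5 must be deranged: !5 = 44.
Total: 462 × 44 = 20328.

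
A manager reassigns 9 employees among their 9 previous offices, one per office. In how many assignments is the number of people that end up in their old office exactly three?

22260

Choose which 3 of the 9 are fixed: C(9,3) = 84.
The other 6 form a derangement: !6 = 265.
Total: 84 × 265 = 22260.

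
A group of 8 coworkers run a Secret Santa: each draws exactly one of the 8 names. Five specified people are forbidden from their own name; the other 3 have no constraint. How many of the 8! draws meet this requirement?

Let A_j be the event that the j-th constrained one is fixed. By inclusion-exclusion over the 5 events:
Σ_{j=0}^{5} (-1)^j C(5,j)(8-j)!
= C(5,0)·8! - C(5,1)·7! + C(5,2)·6! - C(5,3)·5! + C(5,4)·4! - C(5,5)·3!
= 40320 - 25200 + 7200 - 1200 + 120 - 6
= 21234

21234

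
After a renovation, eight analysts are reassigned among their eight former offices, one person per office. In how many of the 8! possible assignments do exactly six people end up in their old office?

Pick the 6 fixed positions: C(8,6) = 28 ways.
The other 2 form a derangement: !2 = 1.
Total: 28 × 1 = 28.

28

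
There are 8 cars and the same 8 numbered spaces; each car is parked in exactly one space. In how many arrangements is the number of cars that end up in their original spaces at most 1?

Sum C(8,i)·!(8-i) for i = 0..1:
  i=0: C(8,0)·!8 = 1·14833 = 14833
  i=1: C(8,1)·!7 = 8·1854 = 14832
Total = 29665.

29665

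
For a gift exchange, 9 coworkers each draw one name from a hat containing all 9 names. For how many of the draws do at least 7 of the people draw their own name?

37

# with exactly i fixed is C(9,i)·!(9-i); sum over i=7..9:
  i=7: C(9,7)·!2 = 36·1 = 36
  i=8: C(9,8)·!1 = 9·0 = 0
  i=9: C(9,9)·!0 = 1·1 = 1
Total = 37.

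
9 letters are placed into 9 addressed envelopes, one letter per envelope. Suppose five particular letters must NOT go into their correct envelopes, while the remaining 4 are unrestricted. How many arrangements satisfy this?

Let A_j be the event that the j-th constrained one is fixed. By inclusion-exclusion over the 5 events:
Σ_{j=0}^{5} (-1)^j C(5,j)(9-j)!
= C(5,0)·9! - C(5,1)·8! + C(5,2)·7! - C(5,3)·6! + C(5,4)·5! - C(5,5)·4!
= 362880 - 201600 + 50400 - 7200 + 600 - 24
= 205056

205056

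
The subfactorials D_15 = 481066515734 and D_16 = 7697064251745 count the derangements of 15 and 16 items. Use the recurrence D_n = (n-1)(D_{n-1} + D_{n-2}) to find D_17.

D_17 = (17-1)·(D_16 + D_15) = 16·(7697064251745 + 481066515734) = 16·8178130767479 = 130850092279664.

130850092279664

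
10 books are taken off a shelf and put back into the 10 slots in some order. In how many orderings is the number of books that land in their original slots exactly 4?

Pick the 4 fixed positions: C(10,4) = 210 ways.
The other 6 form a derangement: !6 = 265.
Total: 210 × 265 = 55650.

55650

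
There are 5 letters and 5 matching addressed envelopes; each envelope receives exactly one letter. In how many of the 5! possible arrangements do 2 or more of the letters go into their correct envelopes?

31

Sum C(5,i)·!(5-i) for i = 2..5:
  i=2: C(5,2)·!3 = 10·2 = 20
  i=3: C(5,3)·!2 = 10·1 = 10
  i=4: C(5,4)·!1 = 5·0 = 0
  i=5: C(5,5)·!0 = 1·1 = 1
Total = 31.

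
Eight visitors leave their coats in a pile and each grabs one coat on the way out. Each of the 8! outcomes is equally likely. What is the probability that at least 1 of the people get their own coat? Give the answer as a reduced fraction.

Favorable outcomes: Σ_{i≥1} C(8,i)·!(8-i) = 8·1854 + 28·265 + 56·44 + 70·9 + 56·2 + 28·1 + 8·0 + 1·1 = 25487.
Total outcomes: 8! = 40320.
Probability = 25487/40320 = 3641/5760.

3641/5760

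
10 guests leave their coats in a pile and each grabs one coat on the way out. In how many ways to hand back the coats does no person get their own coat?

1334961

!10 is the nearest integer to 10!/e.
10! = 3628800, and 3628800/e ≈ 1334960.92, so !10 = 1334961.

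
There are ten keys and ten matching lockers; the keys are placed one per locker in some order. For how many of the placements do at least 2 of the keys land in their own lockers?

958879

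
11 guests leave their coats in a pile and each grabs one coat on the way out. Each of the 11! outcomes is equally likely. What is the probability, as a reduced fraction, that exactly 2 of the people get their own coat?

16687/90720

Favorable outcomes: C(11,2)·!9 = 55·133496 = 7342280.
Total outcomes: 11! = 39916800.
Probability = 7342280/39916800 = 16687/90720.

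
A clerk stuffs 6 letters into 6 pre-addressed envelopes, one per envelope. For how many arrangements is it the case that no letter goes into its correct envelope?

The subfactorial !6 = [6!/e] (nearest integer).
6! = 720, and 720/e ≈ 264.87, so !6 = 265.

265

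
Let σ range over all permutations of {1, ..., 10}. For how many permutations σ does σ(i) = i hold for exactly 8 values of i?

Choose which 8 of the 10 are fixed: C(10,8) = 45.
The remaining 2 must be deranged: !2 = 1.
Total: 45 × 1 = 45.

45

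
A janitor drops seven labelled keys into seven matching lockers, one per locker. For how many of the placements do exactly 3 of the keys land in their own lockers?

315

Pick the 3 fixed positions: C(7,3) = 35 ways.
The remaining 4 must be deranged: !4 = 9.
Total: 35 × 9 = 315.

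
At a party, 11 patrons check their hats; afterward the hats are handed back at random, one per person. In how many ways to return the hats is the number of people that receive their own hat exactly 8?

Choose which 8 of the 11 are fixed: C(11,8) = 165.
The remaining 3 must be deranged: !3 = 2.
Total: 165 × 2 = 330.

330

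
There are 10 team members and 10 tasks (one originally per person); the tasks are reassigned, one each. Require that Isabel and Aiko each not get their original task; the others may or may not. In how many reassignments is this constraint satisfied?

Inclusion-exclusion on the 2 forbidden self-matches:
Σ_{j=0}^{2} (-1)^j C(2,j)(10-j)!
= C(2,0)·10! - C(2,1)·9! + C(2,2)·8!
= 3628800 - 725760 + 40320
= 2943360

2943360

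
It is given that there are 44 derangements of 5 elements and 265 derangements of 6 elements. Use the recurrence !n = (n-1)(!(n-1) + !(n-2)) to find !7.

!7 = (7-1)·(!6 + !5) = 6·(265 + 44) = 6·309 = 1854.

1854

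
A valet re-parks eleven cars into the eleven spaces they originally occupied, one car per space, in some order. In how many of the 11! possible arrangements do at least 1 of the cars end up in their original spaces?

Sum C(11,i)·!(11-i) for i = 1..11:
  i=1: C(11,1)·!10 = 11·1334961 = 14684571
  i=2: C(11,2)·!9 = 55·133496 = 7342280
  i=3: C(11,3)·!8 = 165·14833 = 2447445
  i=4: C(11,4)·!7 = 330·1854 = 611820
  i=5: C(11,5)·!6 = 462·265 = 122430
  i=6: C(11,6)·!5 = 462·44 = 20328
  i=7: C(11,7)·!4 = 330·9 = 2970
  i=8: C(11,8)·!3 = 165·2 = 330
  i=9: C(11,9)·!2 = 55·1 = 55
  i=10: C(11,10)·!1 = 11·0 = 0
  i=11: C(11,11)·!0 = 1·1 = 1
Total = 25232230.

25232230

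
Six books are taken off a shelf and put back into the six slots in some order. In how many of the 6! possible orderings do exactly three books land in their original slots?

Pick the 3 fixed positions: C(6,3) = 20 ways.
The other 3 form a derangement: !3 = 2.
Total: 20 × 2 = 40.

40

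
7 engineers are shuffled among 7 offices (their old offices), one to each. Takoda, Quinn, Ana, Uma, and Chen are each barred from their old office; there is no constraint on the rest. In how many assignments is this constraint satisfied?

Let A_j be the event that the j-th constrained one is fixed. By inclusion-exclusion over the 5 events:
Σ_{j=0}^{5} (-1)^j C(5,j)(7-j)!
= C(5,0)·7! - C(5,1)·6! + C(5,2)·5! - C(5,3)·4! + C(5,4)·3! - C(5,5)·2!
= 5040 - 3600 + 1200 - 240 + 30 - 2
= 2428

2428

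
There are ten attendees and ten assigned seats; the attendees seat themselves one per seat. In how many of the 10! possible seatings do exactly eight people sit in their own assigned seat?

45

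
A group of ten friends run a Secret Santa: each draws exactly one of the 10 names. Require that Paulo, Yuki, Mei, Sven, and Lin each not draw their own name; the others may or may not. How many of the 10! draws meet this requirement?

2170680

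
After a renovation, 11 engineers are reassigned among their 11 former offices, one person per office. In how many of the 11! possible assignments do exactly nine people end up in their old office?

Choose which 9 of the 11 are fixed: C(11,9) = 55.
The remaining 2 must be deranged: !2 = 1.
Total: 55 × 1 = 55.

55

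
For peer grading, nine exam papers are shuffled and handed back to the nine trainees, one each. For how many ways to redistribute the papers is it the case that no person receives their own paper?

133496

!9 = 9! · Σ_{k=0}^{9} (-1)^k/k!
= 9! - 9!/1! + 9!/2! - 9!/3! + 9!/4! - 9!/5! + 9!/6! - 9!/7! + 9!/8! - 9!/9!
= 362880 - 362880 + 181440 - 60480 + 15120 - 3024 + 504 - 72 + 9 - 1
= 133496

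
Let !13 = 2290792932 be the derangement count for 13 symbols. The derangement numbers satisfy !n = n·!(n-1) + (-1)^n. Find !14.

!14 = 14·2290792932 + 1 = 32071101049.

32071101049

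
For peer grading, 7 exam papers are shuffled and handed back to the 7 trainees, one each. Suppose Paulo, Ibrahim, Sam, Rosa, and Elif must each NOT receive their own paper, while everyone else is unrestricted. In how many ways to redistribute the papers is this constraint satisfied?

2428

Inclusion-exclusion on the 5 forbidden self-matches:
Σ_{j=0}^{5} (-1)^j C(5,j)(7-j)!
= C(5,0)·7! - C(5,1)·6! + C(5,2)·5! - C(5,3)·4! + C(5,4)·3! - C(5,5)·2!
= 5040 - 3600 + 1200 - 240 + 30 - 2
= 2428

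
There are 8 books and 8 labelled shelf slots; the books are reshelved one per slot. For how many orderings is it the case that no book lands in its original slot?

By inclusion-exclusion, !8 = Σ (-1)^k · 8!/k! for k=0..8
= 8! - 8!/1! + 8!/2! - 8!/3! + 8!/4! - 8!/5! + 8!/6! - 8!/7! + 8!/8!
= 40320 - 40320 + 20160 - 6720 + 1680 - 336 + 56 - 8 + 1
= 14833

14833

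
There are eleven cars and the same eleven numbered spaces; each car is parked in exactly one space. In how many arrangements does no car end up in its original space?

Recurrence: !11 = 11·!10 + (-1)^11.
!11 = 11·1334961 - 1 = 14684570

14684570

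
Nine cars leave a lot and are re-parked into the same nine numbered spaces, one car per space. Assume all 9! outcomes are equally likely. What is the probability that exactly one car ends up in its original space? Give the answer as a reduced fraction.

Favorable outcomes: C(9,1)·!8 = 9·14833 = 133497.
Total outcomes: 9! = 362880.
Probability = 133497/362880 = 2119/5760.

2119/5760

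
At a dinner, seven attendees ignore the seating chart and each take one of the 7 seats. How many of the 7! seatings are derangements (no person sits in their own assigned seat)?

1854

The subfactorial !7 = [7!/e] (nearest integer).
7! = 5040, and 5040/e ≈ 1854.11, so !7 = 1854.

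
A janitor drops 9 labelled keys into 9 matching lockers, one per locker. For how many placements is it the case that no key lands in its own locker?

Use !n = n·!(n-1) + (-1)^n.
!9 = 9·14833 - 1 = 133496

133496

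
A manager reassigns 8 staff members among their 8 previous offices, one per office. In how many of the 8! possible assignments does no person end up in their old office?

The number of derangements of 8 is !8 = Σ_{k=0}^{8} (-1)^k·8!/k!
= 8! - 8!/1! + 8!/2! - 8!/3! + 8!/4! - 8!/5! + 8!/6! - 8!/7! + 8!/8!
= 40320 - 40320 + 20160 - 6720 + 1680 - 336 + 56 - 8 + 1
= 14833

14833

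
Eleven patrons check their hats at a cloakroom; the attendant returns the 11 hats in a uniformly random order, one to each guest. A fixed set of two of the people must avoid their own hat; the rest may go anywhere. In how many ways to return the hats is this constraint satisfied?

33022080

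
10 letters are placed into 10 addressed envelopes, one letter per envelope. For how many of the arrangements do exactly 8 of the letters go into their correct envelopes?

Choose which 8 of the 10 are fixed: C(10,8) = 45.
The other 2 form a derangement: !2 = 1.
Total: 45 × 1 = 45.

45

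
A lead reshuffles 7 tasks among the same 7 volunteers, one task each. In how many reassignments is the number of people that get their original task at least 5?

22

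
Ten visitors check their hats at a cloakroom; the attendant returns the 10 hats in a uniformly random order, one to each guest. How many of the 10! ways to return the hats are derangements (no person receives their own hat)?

The subfactorial !10 = [10!/e] (nearest integer).
10! = 3628800, and 3628800/e ≈ 1334960.92, so !10 = 1334961.

1334961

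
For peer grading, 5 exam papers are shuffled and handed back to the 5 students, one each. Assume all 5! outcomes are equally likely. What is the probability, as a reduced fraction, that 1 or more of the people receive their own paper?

19/30

Favorable outcomes: Σ_{i≥1} C(5,i)·!(5-i) = 5·9 + 10·2 + 10·1 + 5·0 + 1·1 = 76.
Total outcomes: 5! = 120.
Probability = 76/120 = 19/30.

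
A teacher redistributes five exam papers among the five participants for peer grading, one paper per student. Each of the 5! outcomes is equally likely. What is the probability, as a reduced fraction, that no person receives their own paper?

11/30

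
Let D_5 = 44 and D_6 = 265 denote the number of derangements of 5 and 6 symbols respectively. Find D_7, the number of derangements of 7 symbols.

1854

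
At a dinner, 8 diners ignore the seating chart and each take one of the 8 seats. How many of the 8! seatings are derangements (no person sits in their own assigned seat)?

14833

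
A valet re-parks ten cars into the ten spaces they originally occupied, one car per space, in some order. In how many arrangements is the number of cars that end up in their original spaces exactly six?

1890

Pick the 6 fixed positions: C(10,6) = 210 ways.
The remaining 4 must be deranged: !4 = 9.
Total: 210 × 9 = 1890.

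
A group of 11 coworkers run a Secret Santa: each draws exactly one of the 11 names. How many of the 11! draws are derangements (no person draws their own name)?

Recurrence: !11 = 11·!10 + (-1)^11.
!11 = 11·1334961 - 1 = 14684570

14684570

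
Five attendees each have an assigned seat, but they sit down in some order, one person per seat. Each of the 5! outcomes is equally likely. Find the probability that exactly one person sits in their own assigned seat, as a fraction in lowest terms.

Favorable outcomes: C(5,1)·!4 = 5·9 = 45.
Total outcomes: 5! = 120.
Probability = 45/120 = 3/8.

3/8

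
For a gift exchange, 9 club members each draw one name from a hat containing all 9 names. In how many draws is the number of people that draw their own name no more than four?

# with exactly i fixed is C(9,i)·!(9-i); sum over i=0..4:
  i=0: C(9,0)·!9 = 1·133496 = 133496
  i=1: C(9,1)·!8 = 9·14833 = 133497
  i=2: C(9,2)·!7 = 36·1854 = 66744
  i=3: C(9,3)·!6 = 84·265 = 22260
  i=4: C(9,4)·!5 = 126·44 = 5544
Total = 361541.

361541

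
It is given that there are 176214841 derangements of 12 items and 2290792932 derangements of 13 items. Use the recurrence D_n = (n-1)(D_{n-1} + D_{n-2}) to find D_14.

D_14 = (14-1)·(D_13 + D_12) = 13·(2290792932 + 176214841) = 13·2467007773 = 32071101049.

32071101049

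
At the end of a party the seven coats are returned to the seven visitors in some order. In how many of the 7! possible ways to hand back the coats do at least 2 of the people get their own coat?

Sum C(7,i)·!(7-i) for i = 2..7:
  i=2: C(7,2)·!5 = 21·44 = 924
  i=3: C(7,3)·!4 = 35·9 = 315
  i=4: C(7,4)·!3 = 35·2 = 70
  i=5: C(7,5)·!2 = 21·1 = 21
  i=6: C(7,6)·!1 = 7·0 = 0
  i=7: C(7,7)·!0 = 1·1 = 1
Total = 1331.

1331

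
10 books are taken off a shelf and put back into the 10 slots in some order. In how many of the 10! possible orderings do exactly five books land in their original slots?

Pick the 5 fixed positions: C(10,5) = 252 ways.
The remaining 5 must be deranged: !5 = 44.
Total: 252 × 44 = 11088.

11088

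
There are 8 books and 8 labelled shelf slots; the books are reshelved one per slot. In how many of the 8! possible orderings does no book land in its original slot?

14833

Recurrence: !8 = 7·(!7 + !6).
!8 = 7·(1854 + 265) = 7·2119 = 14833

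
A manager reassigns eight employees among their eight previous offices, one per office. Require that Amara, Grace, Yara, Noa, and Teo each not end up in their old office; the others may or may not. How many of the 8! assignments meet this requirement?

21234

Inclusion-exclusion on the 5 forbidden self-matches:
Σ_{j=0}^{5} (-1)^j C(5,j)(8-j)!
= C(5,0)·8! - C(5,1)·7! + C(5,2)·6! - C(5,3)·5! + C(5,4)·4! - C(5,5)·3!
= 40320 - 25200 + 7200 - 1200 + 120 - 6
= 21234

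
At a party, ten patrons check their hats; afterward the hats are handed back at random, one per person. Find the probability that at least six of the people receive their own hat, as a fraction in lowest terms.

17/28350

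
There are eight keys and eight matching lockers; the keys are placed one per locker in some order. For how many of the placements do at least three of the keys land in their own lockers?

3235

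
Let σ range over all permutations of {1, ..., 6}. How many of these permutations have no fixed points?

!6 = 6! · Σ_{k=0}^{6} (-1)^k/k!
= 6! - 6!/1! + 6!/2! - 6!/3! + 6!/4! - 6!/5! + 6!/6!
= 720 - 720 + 360 - 120 + 30 - 6 + 1
= 265

265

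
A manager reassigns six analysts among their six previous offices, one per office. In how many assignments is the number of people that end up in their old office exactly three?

Choose which 3 of the 6 are fixed: C(6,3) = 20.
The other 3 form a derangement: !3 = 2.
Total: 20 × 2 = 40.

40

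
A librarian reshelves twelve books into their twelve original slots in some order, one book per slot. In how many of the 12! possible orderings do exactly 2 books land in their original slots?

88107426

Choose which 2 of the 12 are fixed: C(12,2) = 66.
The remaining 10 must be deranged: !10 = 1334961.
Total: 66 × 1334961 = 88107426.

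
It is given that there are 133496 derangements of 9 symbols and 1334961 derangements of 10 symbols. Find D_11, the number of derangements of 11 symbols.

14684570

D_11 = (11-1)·(D_10 + D_9) = 10·(1334961 + 133496) = 10·1468457 = 14684570.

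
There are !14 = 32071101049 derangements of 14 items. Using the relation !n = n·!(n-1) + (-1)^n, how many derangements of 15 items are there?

!15 = 15·32071101049 - 1 = 481066515734.

481066515734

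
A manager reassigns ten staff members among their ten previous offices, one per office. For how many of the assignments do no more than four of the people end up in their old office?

3615536

Sum C(10,i)·!(10-i) for i = 0..4:
  i=0: C(10,0)·!10 = 1·1334961 = 1334961
  i=1: C(10,1)·!9 = 10·133496 = 1334960
  i=2: C(10,2)·!8 = 45·14833 = 667485
  i=3: C(10,3)·!7 = 120·1854 = 222480
  i=4: C(10,4)·!6 = 210·265 = 55650
Total = 3615536.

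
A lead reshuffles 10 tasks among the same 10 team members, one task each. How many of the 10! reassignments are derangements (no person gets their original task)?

1334961

By inclusion-exclusion, !10 = Σ (-1)^k · 10!/k! for k=0..10
= 10! - 10!/1! + 10!/2! - 10!/3! + 10!/4! - 10!/5! + 10!/6! - 10!/7! + 10!/8! - 10!/9! + 10!/10!
= 3628800 - 3628800 + 1814400 - 604800 + 151200 - 30240 + 5040 - 720 + 90 - 10 + 1
= 1334961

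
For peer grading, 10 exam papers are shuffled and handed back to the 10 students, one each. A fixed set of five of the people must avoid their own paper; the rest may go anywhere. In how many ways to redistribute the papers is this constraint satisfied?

Let A_j be the event that the j-th constrained one is fixed. By inclusion-exclusion over the 5 events:
Σ_{j=0}^{5} (-1)^j C(5,j)(10-j)!
= C(5,0)·10! - C(5,1)·9! + C(5,2)·8! - C(5,3)·7! + C(5,4)·6! - C(5,5)·5!
= 3628800 - 1814400 + 403200 - 50400 + 3600 - 120
= 2170680

2170680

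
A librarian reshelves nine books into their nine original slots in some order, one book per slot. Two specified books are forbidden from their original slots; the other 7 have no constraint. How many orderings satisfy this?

Inclusion-exclusion on the 2 forbidden self-matches:
Σ_{j=0}^{2} (-1)^j C(2,j)(9-j)!
= C(2,0)·9! - C(2,1)·8! + C(2,2)·7!
= 362880 - 80640 + 5040
= 287280

287280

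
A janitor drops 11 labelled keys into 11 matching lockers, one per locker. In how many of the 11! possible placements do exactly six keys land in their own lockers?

Choose which 6 of the 11 are fixed: C(11,6) = 462.
The remaining 5 must be deranged: !5 = 44.
Total: 462 × 44 = 20328.

20328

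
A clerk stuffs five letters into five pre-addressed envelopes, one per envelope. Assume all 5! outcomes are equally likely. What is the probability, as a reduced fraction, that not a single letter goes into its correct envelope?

11/30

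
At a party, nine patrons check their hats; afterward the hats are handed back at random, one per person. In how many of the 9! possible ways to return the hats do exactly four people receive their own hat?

5544

Choose which 4 of the 9 are fixed: C(9,4) = 126.
The remaining 5 must be deranged: !5 = 44.
Total: 126 × 44 = 5544.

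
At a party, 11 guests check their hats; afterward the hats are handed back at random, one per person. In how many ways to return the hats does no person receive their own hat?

The subfactorial !11 = [11!/e] (nearest integer).
11! = 39916800, and 39916800/e ≈ 14684570.08, so !11 = 14684570.

14684570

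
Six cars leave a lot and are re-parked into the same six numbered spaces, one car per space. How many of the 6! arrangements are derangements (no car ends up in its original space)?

265

!6 = 6! · Σ_{k=0}^{6} (-1)^k/k!
= 6! - 6!/1! + 6!/2! - 6!/3! + 6!/4! - 6!/5! + 6!/6!
= 720 - 720 + 360 - 120 + 30 - 6 + 1
= 265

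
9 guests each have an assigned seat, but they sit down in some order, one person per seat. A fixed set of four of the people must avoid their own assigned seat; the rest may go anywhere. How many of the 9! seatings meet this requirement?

229080

Inclusion-exclusion on the 4 forbidden self-matches:
Σ_{j=0}^{4} (-1)^j C(4,j)(9-j)!
= C(4,0)·9! - C(4,1)·8! + C(4,2)·7! - C(4,3)·6! + C(4,4)·5!
= 362880 - 161280 + 30240 - 2880 + 120
= 229080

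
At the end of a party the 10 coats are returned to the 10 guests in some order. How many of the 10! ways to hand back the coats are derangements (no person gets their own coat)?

!10 = 10! · Σ_{k=0}^{10} (-1)^k/k!
= 10! - 10!/1! + 10!/2! - 10!/3! + 10!/4! - 10!/5! + 10!/6! - 10!/7! + 10!/8! - 10!/9! + 10!/10!
= 3628800 - 3628800 + 1814400 - 604800 + 151200 - 30240 + 5040 - 720 + 90 - 10 + 1
= 1334961

1334961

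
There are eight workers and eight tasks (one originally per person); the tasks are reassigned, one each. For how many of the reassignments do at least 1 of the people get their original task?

25487

# with exactly i fixed is C(8,i)·!(8-i); sum over i=1..8:
  i=1: C(8,1)·!7 = 8·1854 = 14832
  i=2: C(8,2)·!6 = 28·265 = 7420
  i=3: C(8,3)·!5 = 56·44 = 2464
  i=4: C(8,4)·!4 = 70·9 = 630
  i=5: C(8,5)·!3 = 56·2 = 112
  i=6: C(8,6)·!2 = 28·1 = 28
  i=7: C(8,7)·!1 = 8·0 = 0
  i=8: C(8,8)·!0 = 1·1 = 1
Total = 25487.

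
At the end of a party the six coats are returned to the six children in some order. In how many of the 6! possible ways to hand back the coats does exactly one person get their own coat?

Pick the single fixed position: C(6,1) = 6 ways.
The remaining 5 must be deranged: !5 = 44.
Total: 6 × 44 = 264.

264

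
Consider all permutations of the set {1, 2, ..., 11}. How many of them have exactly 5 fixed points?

Choose which 5 of the 11 are fixed: C(11,5) = 462.
The other 6 form a derangement: !6 = 265.
Total: 462 × 265 = 122430.

122430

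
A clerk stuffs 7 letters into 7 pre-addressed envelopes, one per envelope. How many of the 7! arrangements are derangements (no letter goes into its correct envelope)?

Recurrence: !7 = 7·!6 + (-1)^7.
!7 = 7·265 - 1 = 1854

1854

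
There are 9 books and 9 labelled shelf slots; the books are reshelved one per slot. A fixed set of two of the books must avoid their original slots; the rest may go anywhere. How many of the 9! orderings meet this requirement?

Inclusion-exclusion on the 2 forbidden self-matches:
Σ_{j=0}^{2} (-1)^j C(2,j)(9-j)!
= C(2,0)·9! - C(2,1)·8! + C(2,2)·7!
= 362880 - 80640 + 5040
= 287280

287280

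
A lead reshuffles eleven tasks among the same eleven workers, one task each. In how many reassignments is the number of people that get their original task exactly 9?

Pick the 9 fixed positions: C(11,9) = 55 ways.
The other 2 form a derangement: !2 = 1.
Total: 55 × 1 = 55.

55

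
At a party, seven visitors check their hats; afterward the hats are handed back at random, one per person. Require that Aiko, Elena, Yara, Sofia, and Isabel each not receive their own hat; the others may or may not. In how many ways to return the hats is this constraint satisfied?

2428

Let A_j be the event that the j-th constrained one is fixed. By inclusion-exclusion over the 5 events:
Σ_{j=0}^{5} (-1)^j C(5,j)(7-j)!
= C(5,0)·7! - C(5,1)·6! + C(5,2)·5! - C(5,3)·4! + C(5,4)·3! - C(5,5)·2!
= 5040 - 3600 + 1200 - 240 + 30 - 2
= 2428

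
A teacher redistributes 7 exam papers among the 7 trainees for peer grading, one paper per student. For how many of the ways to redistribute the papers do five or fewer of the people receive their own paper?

5039

Sum C(7,i)·!(7-i) for i = 0..5:
  i=0: C(7,0)·!7 = 1·1854 = 1854
  i=1: C(7,1)·!6 = 7·265 = 1855
  i=2: C(7,2)·!5 = 21·44 = 924
  i=3: C(7,3)·!4 = 35·9 = 315
  i=4: C(7,4)·!3 = 35·2 = 70
  i=5: C(7,5)·!2 = 21·1 = 21
Total = 5039.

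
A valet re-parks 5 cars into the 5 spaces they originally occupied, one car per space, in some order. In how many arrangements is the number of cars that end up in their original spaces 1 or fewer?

89

# with exactly i fixed is C(5,i)·!(5-i); sum over i=0..1:
  i=0: C(5,0)·!5 = 1·44 = 44
  i=1: C(5,1)·!4 = 5·9 = 45
Total = 89.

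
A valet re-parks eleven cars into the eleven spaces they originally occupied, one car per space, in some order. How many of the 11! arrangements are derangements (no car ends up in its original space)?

14684570

Recurrence: !11 = 10·(!10 + !9).
!11 = 10·(1334961 + 133496) = 10·1468457 = 14684570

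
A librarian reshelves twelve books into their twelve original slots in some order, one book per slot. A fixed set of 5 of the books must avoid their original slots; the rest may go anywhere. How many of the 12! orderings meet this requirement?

312273360

Inclusion-exclusion on the 5 forbidden self-matches:
Σ_{j=0}^{5} (-1)^j C(5,j)(12-j)!
= C(5,0)·12! - C(5,1)·11! + C(5,2)·10! - C(5,3)·9! + C(5,4)·8! - C(5,5)·7!
= 479001600 - 199584000 + 36288000 - 3628800 + 201600 - 5040
= 312273360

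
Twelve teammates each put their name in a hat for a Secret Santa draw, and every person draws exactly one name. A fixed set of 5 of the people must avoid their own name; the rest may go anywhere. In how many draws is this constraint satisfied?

Let A_j be the event that the j-th constrained one is fixed. By inclusion-exclusion over the 5 events:
Σ_{j=0}^{5} (-1)^j C(5,j)(12-j)!
= C(5,0)·12! - C(5,1)·11! + C(5,2)·10! - C(5,3)·9! + C(5,4)·8! - C(5,5)·7!
= 479001600 - 199584000 + 36288000 - 3628800 + 201600 - 5040
= 312273360

312273360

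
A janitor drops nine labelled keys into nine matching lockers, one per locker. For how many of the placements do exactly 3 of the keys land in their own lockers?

22260

Choose which 3 of the 9 are fixed: C(9,3) = 84.
The remaining 6 must be deranged: !6 = 265.
Total: 84 × 265 = 22260.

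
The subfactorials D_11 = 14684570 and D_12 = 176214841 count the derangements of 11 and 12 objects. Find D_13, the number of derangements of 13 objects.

2290792932

D_13 = (13-1)·(D_12 + D_11) = 12·(176214841 + 14684570) = 12·190899411 = 2290792932.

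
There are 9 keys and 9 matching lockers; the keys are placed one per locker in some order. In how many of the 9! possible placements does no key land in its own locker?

133496

!9 is the nearest integer to 9!/e.
9! = 362880, and 362880/e ≈ 133496.09, so !9 = 133496.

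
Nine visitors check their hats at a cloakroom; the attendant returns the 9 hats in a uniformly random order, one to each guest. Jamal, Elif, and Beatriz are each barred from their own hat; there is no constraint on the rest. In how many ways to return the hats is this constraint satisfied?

256320

Inclusion-exclusion on the 3 forbidden self-matches:
Σ_{j=0}^{3} (-1)^j C(3,j)(9-j)!
= C(3,0)·9! - C(3,1)·8! + C(3,2)·7! - C(3,3)·6!
= 362880 - 120960 + 15120 - 720
= 256320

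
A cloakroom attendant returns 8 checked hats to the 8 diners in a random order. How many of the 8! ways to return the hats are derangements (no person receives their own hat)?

14833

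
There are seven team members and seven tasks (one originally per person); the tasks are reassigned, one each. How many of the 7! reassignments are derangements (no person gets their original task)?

1854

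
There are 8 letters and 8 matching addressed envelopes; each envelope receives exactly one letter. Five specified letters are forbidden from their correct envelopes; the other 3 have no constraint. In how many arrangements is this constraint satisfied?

21234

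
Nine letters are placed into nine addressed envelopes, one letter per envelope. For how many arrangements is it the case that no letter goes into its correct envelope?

133496

Recurrence: !9 = 8·(!8 + !7).
!9 = 8·(14833 + 1854) = 8·16687 = 133496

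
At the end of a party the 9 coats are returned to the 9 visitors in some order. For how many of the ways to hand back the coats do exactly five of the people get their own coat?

1134

Choose which 5 of the 9 are fixed: C(9,5) = 126.
The other 4 form a derangement: !4 = 9.
Total: 126 × 9 = 1134.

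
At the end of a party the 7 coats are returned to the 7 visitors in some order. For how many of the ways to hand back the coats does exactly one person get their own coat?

1855

Choose which one of the 7 is fixed: C(7,1) = 7.
The other 6 form a derangement: !6 = 265.
Total: 7 × 265 = 1855.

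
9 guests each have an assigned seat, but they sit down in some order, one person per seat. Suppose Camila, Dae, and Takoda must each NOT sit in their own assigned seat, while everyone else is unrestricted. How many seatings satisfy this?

Let A_j be the event that the j-th constrained one is fixed. By inclusion-exclusion over the 3 events:
Σ_{j=0}^{3} (-1)^j C(3,j)(9-j)!
= C(3,0)·9! - C(3,1)·8! + C(3,2)·7! - C(3,3)·6!
= 362880 - 120960 + 15120 - 720
= 256320

256320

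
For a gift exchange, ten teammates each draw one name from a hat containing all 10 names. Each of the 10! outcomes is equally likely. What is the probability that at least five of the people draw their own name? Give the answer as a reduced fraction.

Favorable outcomes: Σ_{i≥5} C(10,i)·!(10-i) = 252·44 + 210·9 + 120·2 + 45·1 + 10·0 + 1·1 = 13264.
Total outcomes: 10! = 3628800.
Probability = 13264/3628800 = 829/226800.

829/226800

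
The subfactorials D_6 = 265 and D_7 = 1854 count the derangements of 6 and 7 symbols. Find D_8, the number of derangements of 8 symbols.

14833

D_8 = (8-1)·(D_7 + D_6) = 7·(1854 + 265) = 7·2119 = 14833.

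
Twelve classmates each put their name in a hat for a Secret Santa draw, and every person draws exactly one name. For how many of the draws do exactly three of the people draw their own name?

Choose which 3 of the 12 are fixed: C(12,3) = 220.
The remaining 9 must be deranged: !9 = 133496.
Total: 220 × 133496 = 29369120.

29369120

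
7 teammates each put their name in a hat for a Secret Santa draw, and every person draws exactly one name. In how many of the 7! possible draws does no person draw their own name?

1854

Recurrence: !7 = 6·(!6 + !5).
!7 = 6·(265 + 44) = 6·309 = 1854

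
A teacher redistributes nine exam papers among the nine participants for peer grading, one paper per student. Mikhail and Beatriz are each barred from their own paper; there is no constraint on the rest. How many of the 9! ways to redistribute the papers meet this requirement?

287280

Let A_j be the event that the j-th constrained one is fixed. By inclusion-exclusion over the 2 events:
Σ_{j=0}^{2} (-1)^j C(2,j)(9-j)!
= C(2,0)·9! - C(2,1)·8! + C(2,2)·7!
= 362880 - 80640 + 5040
= 287280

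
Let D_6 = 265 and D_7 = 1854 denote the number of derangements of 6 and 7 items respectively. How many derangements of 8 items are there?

14833

D_8 = (8-1)·(D_7 + D_6) = 7·(1854 + 265) = 7·2119 = 14833.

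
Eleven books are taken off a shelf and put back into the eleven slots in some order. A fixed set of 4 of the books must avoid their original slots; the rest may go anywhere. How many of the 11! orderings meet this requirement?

27422640

Inclusion-exclusion on the 4 forbidden self-matches:
Σ_{j=0}^{4} (-1)^j C(4,j)(11-j)!
= C(4,0)·11! - C(4,1)·10! + C(4,2)·9! - C(4,3)·8! + C(4,4)·7!
= 39916800 - 14515200 + 2177280 - 161280 + 5040
= 27422640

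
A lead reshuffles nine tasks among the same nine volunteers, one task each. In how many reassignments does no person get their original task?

!9 is the nearest integer to 9!/e.
9! = 362880, and 362880/e ≈ 133496.09, so !9 = 133496.

133496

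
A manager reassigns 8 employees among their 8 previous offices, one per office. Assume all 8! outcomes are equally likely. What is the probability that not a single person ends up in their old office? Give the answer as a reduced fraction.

Favorable outcomes: !8 = 14833.
Total outcomes: 8! = 40320.
Probability = 14833/40320 = 2119/5760.

2119/5760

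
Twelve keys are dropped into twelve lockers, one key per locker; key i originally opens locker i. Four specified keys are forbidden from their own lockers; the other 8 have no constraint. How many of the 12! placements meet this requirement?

339696000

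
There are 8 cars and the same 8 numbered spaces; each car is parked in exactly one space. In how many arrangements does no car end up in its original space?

14833

The subfactorial !8 = [8!/e] (nearest integer).
8! = 40320, and 40320/e ≈ 14832.90, so !8 = 14833.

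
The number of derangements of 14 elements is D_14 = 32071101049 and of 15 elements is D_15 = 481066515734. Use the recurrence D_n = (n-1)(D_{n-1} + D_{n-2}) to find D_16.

D_16 = (16-1)·(D_15 + D_14) = 15·(481066515734 + 32071101049) = 15·513137616783 = 7697064251745.

7697064251745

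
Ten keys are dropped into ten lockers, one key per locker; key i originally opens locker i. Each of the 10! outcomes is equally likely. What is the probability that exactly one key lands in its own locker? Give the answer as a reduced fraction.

16687/45360

Favorable outcomes: C(10,1)·!9 = 10·133496 = 1334960.
Total outcomes: 10! = 3628800.
Probability = 1334960/3628800 = 16687/45360.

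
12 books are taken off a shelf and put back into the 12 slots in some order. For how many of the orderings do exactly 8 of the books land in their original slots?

4455

Choose which 8 of the 12 are fixed: C(12,8) = 495.
The other 4 form a derangement: !4 = 9.
Total: 495 × 9 = 4455.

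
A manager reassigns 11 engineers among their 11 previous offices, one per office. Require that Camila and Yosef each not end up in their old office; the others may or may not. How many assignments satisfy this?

Let A_j be the event that the j-th constrained one is fixed. By inclusion-exclusion over the 2 events:
Σ_{j=0}^{2} (-1)^j C(2,j)(11-j)!
= C(2,0)·11! - C(2,1)·10! + C(2,2)·9!
= 39916800 - 7257600 + 362880
= 33022080

33022080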